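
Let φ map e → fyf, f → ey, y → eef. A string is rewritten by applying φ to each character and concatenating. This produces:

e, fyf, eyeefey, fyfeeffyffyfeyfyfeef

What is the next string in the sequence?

Rewriting the 20 symbols of fyfeeffyffyfeyfyfeef one by one yields ey eef ey fyf fyf ey ey eef ey ey eef ey fyf eef ey eef ey fyf fyf ey; concatenated:

eyeefeyfyffyfeyeyeefeyeyeefeyfyfeefeyeefeyfyffyfey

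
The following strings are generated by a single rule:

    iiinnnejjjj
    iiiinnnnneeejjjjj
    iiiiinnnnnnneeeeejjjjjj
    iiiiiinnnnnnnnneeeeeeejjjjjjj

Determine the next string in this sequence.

The n-th term is n+2 i's then 2n+1 n's then 2n-1 e's then n+3 j's (n = 1, 2, …).
Setting n = 5 gives 7, 11, 9, 8 characters in each block.

iiiiiiinnnnnnnnnnneeeeeeeeejjjjjjjj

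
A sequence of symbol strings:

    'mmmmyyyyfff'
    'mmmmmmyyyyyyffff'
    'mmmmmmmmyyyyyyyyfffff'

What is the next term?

mmmmmmmmmmyyyyyyyyyyffffff

Reading off run lengths: m runs 4, 6, 8; y runs 4, 6, 8; f runs 3, 4, 5 — each is linear in n, where the shown terms are n = 2, 3, 4.
For the next term, n = 5, so the run lengths are 10, 10, 6.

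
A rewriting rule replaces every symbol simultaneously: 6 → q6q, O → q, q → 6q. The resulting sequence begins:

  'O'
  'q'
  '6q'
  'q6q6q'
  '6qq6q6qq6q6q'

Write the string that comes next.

q6q6q6qq6q6qq6q6q6qq6q6qq6q6q

Rewriting each symbol of 6qq6q6qq6q6q: 6→q6q, q→6q, q→6q, 6→q6q, q→6q, 6→q6q, q→6q, q→6q, 6→q6q, q→6q, 6→q6q, q→6q, which concatenates to q6q 6q 6q q6q 6q q6q 6q 6q q6q 6q q6q 6q.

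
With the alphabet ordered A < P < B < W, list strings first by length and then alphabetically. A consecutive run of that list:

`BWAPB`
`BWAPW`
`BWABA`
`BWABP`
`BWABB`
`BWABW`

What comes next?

BWAWA

The successor of BWABW increments the rightmost position that isn't already W and resets every position after it to A.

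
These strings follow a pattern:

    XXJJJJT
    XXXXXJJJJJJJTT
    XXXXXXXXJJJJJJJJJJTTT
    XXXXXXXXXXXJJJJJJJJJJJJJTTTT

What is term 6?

XXXXXXXXXXXXXXXXXJJJJJJJJJJJJJJJJJJJTTTTTT

Reading off run lengths: X runs 2, 5, 8, 11; J runs 4, 7, 10, 13; T runs 1, 2, 3, 4 — each is linear in n (n = 1, 2, …).
At n = 6 the blocks have lengths 17, 19, 6.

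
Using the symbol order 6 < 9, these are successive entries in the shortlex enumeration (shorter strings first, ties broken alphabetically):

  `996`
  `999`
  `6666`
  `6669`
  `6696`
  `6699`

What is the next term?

Find the rightmost character of 6699 below 9, bump it to the next letter, and reset everything to its right to 6.

6966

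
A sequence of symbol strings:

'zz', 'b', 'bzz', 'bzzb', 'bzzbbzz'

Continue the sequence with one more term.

From term 3 onward, concatenate the last term with the second-to-last: b·zz = bzz, bzz·b = bzzb, …
Continuing: bzzbbzz · bzzb gives term 6.

bzzbbzzbzzb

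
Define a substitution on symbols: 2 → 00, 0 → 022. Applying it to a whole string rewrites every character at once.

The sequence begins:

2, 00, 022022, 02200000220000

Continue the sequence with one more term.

Applying the rule to each of the 14 symbols of 02200000220000 gives the pieces 022 00 00 022 022 022 022 022 00 00 022 022 022 022, which concatenate to the answer.

02200000220220220220220000022022022022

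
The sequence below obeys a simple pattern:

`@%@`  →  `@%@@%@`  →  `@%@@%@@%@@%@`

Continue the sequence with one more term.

@%@@%@@%@@%@@%@@%@@%@@%@

s(k+1) = s(k)·s(k) — each term doubles the last.
So the next term is two copies of @%@@%@@%@@%@.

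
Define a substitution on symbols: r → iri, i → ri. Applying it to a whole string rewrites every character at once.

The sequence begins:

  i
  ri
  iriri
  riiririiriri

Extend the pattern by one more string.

Expanding riiririiriri: r→iri, i→ri, i→ri, r→iri, i→ri, r→iri, i→ri, i→ri, r→iri, i→ri, r→iri, i→ri. Concatenated: iri ri ri iri ri iri ri ri iri ri iri ri.

iriririiririiriririiririiriri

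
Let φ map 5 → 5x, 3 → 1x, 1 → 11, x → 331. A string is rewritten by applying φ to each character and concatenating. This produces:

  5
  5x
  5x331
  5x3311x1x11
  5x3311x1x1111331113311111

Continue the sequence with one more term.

Applying the rule to each of the 25 symbols of 5x3311x1x1111331113311111 gives the pieces 5x 331 1x 1x 11 11 331 11 331 11 11 11 11 1x 1x 11 11 11 1x 1x 11 11 11 11 11, which concatenate to the answer.

5x3311x1x111133111331111111111x1x1111111x1x1111111111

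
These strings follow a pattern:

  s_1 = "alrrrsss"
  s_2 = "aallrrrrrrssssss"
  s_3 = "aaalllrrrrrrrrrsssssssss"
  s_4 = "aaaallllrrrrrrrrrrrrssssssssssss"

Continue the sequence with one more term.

aaaaalllllrrrrrrrrrrrrrrrsssssssssssssss

Each string has the form a^{n} l^{n} r^{3n} s^{3n} (n = 1, 2, …).
Setting n = 5 gives 5, 5, 15, 15 characters in each block.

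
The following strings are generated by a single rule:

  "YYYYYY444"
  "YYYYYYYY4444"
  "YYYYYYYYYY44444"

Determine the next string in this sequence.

YYYYYYYYYYYY444444

Reading off run lengths: Y runs 6, 8, 10; 4 runs 3, 4, 5 — each is linear in n, where the shown terms are n = 3, 4, 5.
At n = 6 the blocks have lengths 12, 6.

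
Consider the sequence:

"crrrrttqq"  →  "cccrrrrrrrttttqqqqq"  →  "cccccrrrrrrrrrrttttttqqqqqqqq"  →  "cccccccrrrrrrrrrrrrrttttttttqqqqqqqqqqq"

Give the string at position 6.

Reading off run lengths: c runs 1, 3, 5, 7; r runs 4, 7, 10, 13; t runs 2, 4, 6, 8; q runs 2, 5, 8, 11 — each is linear in n (n = 1, 2, …).
For term 6, n = 6, so the run lengths are 11, 19, 12, 17.

cccccccccccrrrrrrrrrrrrrrrrrrrttttttttttttqqqqqqqqqqqqqqqqq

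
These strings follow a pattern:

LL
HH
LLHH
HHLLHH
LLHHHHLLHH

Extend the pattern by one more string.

HHLLHHLLHHHHLLHH

From term 3 onward, concatenate the second-to-last term with the last: LL·HH = LLHH, HH·LLHH = HHLLHH, …
Continuing: HHLLHH · LLHHHHLLHH gives term 6.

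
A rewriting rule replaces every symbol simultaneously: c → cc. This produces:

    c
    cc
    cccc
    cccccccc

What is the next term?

Apply φ to cccccccc symbol by symbol: c→cc, c→cc, c→cc, c→cc, c→cc, c→cc, c→cc, c→cc; joined: cc cc cc cc cc cc cc cc.

cccccccccccccccc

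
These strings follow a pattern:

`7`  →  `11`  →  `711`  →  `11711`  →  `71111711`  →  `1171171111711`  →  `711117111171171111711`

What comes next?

1171171111711711117111171171111711

This is a Fibonacci-style word recurrence s(k) = s(k−2)·s(k−1): e.g. 7·11 = 711.
So term 8 is 1171171111711·711117111171171111711.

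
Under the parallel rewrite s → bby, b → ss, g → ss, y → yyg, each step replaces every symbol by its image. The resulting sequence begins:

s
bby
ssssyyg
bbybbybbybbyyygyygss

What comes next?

Replace each of the 20 characters of bbybbybbybbyyygyygss in place — ss ss yyg ss ss yyg ss ss yyg ss ss yyg yyg yyg ss yyg yyg ss bby bby — and concatenate.

ssssyygssssyygssssyygssssyygyygyygssyygyygssbbybby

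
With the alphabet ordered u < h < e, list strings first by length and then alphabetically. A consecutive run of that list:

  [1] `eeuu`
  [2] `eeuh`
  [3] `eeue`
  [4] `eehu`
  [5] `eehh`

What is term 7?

Advancing 2 positions from eehh through eehh → eehe reaches term 7.

eeeu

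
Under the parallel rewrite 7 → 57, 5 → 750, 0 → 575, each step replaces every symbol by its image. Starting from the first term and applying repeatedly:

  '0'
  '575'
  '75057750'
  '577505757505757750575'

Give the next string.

φ(577505757505757750575) expands symbol-by-symbol to 750 57 57 750 575 750 57 750 57 750 575 750 57 750 57 57 750 575 750 57 750; joining the 21 pieces gives the next term.

7505757750575750577505775057575057750575775057575057750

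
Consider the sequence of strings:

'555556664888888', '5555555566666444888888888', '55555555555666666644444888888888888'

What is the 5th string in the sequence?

Term n consists of 3n+2 5's, followed by 2n+1 6's, followed by 2n-1 4's, followed by 3n+3 8's (n = 1, 2, …).
For term 5, n = 5, so the run lengths are 17, 11, 9, 18.

5555555555555555566666666666444444444888888888888888888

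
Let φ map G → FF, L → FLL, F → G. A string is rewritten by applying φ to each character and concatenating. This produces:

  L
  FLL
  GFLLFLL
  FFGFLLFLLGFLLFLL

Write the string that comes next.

Rewriting the 16 symbols of FFGFLLFLLGFLLFLL one by one yields G G FF G FLL FLL G FLL FLL FF G FLL FLL G FLL FLL; concatenated:

GGFFGFLLFLLGFLLFLLFFGFLLFLLGFLLFLL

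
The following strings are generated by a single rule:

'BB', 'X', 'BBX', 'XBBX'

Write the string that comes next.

BBXXBBX

Each term (from the third on) is the two preceding terms concatenated in order: term 3 = BB·X = BBX.
Continuing: BBX · XBBX gives term 5.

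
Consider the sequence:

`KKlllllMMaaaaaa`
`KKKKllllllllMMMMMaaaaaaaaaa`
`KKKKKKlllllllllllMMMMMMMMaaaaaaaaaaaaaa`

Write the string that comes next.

KKKKKKKKllllllllllllllMMMMMMMMMMMaaaaaaaaaaaaaaaaaa

Reading off run lengths: K runs 2, 4, 6; l runs 5, 8, 11; M runs 2, 5, 8; a runs 6, 10, 14 — each is linear in n (n = 1, 2, …).
Setting n = 4 gives 8, 14, 11, 18 characters in each block.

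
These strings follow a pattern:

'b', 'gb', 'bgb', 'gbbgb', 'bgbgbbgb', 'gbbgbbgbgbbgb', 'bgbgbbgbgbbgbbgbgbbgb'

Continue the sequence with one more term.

gbbgbbgbgbbgbbgbgbbgbgbbgbbgbgbbgb

Each term (from the third on) is the two preceding terms concatenated in order: term 3 = b·gb = bgb.
Continuing: gbbgbbgbgbbgb · bgbgbbgbgbbgbbgbgbbgb gives term 8.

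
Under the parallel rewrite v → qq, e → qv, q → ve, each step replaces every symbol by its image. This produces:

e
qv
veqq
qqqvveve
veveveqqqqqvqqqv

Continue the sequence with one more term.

Replace each of the 16 characters of veveveqqqqqvqqqv in place — qq qv qq qv qq qv ve ve ve ve ve qq ve ve ve qq — and concatenate.

qqqvqqqvqqqvveveveveveqqveveveqq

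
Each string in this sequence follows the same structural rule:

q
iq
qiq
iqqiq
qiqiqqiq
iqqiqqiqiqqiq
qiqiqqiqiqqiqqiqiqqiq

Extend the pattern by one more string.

iqqiqqiqiqqiqqiqiqqiqiqqiqqiqiqqiq

Each term (from the third on) is the two preceding terms concatenated in order: term 3 = q·iq = qiq.
So term 8 is iqqiqqiqiqqiq·qiqiqqiqiqqiqqiqiqqiq.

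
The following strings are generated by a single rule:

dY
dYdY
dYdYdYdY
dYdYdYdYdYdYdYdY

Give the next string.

dYdYdYdYdYdYdYdYdYdYdYdYdYdYdYdY

Each string is two copies of the previous one concatenated.
One more doubling of dYdYdYdYdYdYdYdY gives the answer.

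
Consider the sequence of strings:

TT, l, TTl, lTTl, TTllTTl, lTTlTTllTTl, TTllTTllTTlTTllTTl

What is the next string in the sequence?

From term 3 onward, concatenate the second-to-last term with the last: TT·l = TTl, l·TTl = lTTl, …
Continuing: lTTlTTllTTl · TTllTTllTTlTTllTTl gives term 8.

lTTlTTllTTlTTllTTllTTlTTllTTl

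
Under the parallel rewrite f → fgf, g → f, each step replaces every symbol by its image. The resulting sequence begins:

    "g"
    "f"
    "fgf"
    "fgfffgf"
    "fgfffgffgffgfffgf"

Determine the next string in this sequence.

Replace each of the 17 characters of fgfffgffgffgfffgf in place — fgf f fgf fgf fgf f fgf fgf f fgf fgf f fgf fgf fgf f fgf — and concatenate.

fgfffgffgffgfffgffgfffgffgfffgffgffgfffgf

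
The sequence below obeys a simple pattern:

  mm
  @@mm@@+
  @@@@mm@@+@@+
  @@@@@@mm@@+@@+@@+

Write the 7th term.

@@@@@@@@@@@@mm@@+@@+@@+@@+@@+@@+

Every step adds @@ to the front and @@+ to the end of the previous string.
From @@@@@@mm@@+@@+@@+, 3 further steps: @@@@@@mm@@+@@+@@+ → @@@@@@@@mm@@+@@+@@+@@+ → @@@@@@@@@@mm@@+@@+@@+@@+@@+ → (answer).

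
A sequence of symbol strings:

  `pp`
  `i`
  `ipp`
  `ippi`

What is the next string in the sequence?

This is a Fibonacci-style word recurrence s(k) = s(k−1)·s(k−2): e.g. i·pp = ipp.
So term 5 is ippi·ipp.

ippiipp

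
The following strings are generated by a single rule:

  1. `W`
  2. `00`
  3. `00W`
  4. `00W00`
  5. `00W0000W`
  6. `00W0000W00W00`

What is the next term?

00W0000W00W0000W0000W

From term 3 onward, concatenate the last term with the second-to-last: 00·W = 00W, 00W·00 = 00W00, …
Continuing: 00W0000W00W00 · 00W0000W gives term 7.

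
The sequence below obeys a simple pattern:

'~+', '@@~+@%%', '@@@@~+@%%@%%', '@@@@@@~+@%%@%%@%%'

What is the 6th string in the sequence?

@@@@@@@@@@~+@%%@%%@%%@%%@%%

Each term wraps the previous one in @@ on the left and @%% on the right.
From @@@@@@~+@%%@%%@%%, 2 further steps: @@@@@@~+@%%@%%@%% → @@@@@@@@~+@%%@%%@%%@%% → (answer).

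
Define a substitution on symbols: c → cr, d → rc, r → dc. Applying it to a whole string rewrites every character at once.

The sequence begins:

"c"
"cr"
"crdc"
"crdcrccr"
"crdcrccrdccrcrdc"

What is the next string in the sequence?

Rewriting the 16 symbols of crdcrccrdccrcrdc one by one yields cr dc rc cr dc cr cr dc rc cr cr dc cr dc rc cr; concatenated:

crdcrccrdccrcrdcrccrcrdccrdcrccr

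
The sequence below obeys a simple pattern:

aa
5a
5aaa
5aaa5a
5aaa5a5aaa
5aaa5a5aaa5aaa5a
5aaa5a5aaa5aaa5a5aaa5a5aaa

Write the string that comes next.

5aaa5a5aaa5aaa5a5aaa5a5aaa5aaa5a5aaa5aaa5a

This is a Fibonacci-style word recurrence s(k) = s(k−1)·s(k−2): e.g. 5a·aa = 5aaa.
The next term joins 5aaa5a5aaa5aaa5a5aaa5a5aaa and 5aaa5a5aaa5aaa5a.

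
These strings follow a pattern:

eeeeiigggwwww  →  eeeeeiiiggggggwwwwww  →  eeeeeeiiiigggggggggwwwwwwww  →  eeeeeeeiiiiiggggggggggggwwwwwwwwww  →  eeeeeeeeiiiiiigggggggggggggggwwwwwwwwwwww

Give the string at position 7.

Each string has the form e^{n+3} i^{n+1} g^{3n} w^{2n+2} (n = 1, 2, …).
Setting n = 7 gives 10, 8, 21, 16 characters in each block.

eeeeeeeeeeiiiiiiiigggggggggggggggggggggwwwwwwwwwwwwwwww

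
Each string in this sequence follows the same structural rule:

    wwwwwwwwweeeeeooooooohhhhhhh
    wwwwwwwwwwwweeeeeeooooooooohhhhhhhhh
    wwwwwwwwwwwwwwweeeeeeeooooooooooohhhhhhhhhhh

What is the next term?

wwwwwwwwwwwwwwwwwweeeeeeeeooooooooooooohhhhhhhhhhhhh

Reading off run lengths: w runs 9, 12, 15; e runs 5, 6, 7; o runs 7, 9, 11; h runs 7, 9, 11 — each is linear in n, where the shown terms are n = 3, 4, 5.
Setting n = 6 gives 18, 8, 13, 13 characters in each block.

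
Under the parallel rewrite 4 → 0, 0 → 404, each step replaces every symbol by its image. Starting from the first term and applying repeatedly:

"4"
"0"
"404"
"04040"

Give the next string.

Apply φ to 04040 symbol by symbol: 0→404, 4→0, 0→404, 4→0, 0→404; joined: 404 0 404 0 404.

40404040404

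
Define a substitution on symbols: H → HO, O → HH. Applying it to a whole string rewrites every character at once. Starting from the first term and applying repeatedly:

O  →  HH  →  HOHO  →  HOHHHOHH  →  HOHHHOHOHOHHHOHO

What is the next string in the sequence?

HOHHHOHOHOHHHOHHHOHHHOHOHOHHHOHH

Replace each of the 16 characters of HOHHHOHOHOHHHOHO in place — HO HH HO HO HO HH HO HH HO HH HO HO HO HH HO HH — and concatenate.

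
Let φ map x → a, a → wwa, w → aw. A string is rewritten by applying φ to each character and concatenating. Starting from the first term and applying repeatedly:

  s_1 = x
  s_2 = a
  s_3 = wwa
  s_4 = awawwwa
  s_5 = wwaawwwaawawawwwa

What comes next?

awawwwawwaawawawwwawwaawwwaawwwaawawawwwa

φ(wwaawwwaawawawwwa) expands symbol-by-symbol to aw aw wwa wwa aw aw aw wwa wwa aw wwa aw wwa aw aw aw wwa; joining the 17 pieces gives the next term.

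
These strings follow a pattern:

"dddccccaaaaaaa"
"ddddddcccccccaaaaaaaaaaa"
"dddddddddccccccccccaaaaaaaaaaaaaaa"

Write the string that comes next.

The n-th term is 3n d's then 3n+1 c's then 4n+3 a's (n = 1, 2, …).
At n = 4 the blocks have lengths 12, 13, 19.

ddddddddddddcccccccccccccaaaaaaaaaaaaaaaaaaa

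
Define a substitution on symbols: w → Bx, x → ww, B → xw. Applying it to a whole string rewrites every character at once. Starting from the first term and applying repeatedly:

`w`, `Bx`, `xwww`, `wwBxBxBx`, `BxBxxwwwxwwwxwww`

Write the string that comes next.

xwwwxwwwwwBxBxBxwwBxBxBxwwBxBxBx

Applying the rule to each of the 16 symbols of BxBxxwwwxwwwxwww gives the pieces xw ww xw ww ww Bx Bx Bx ww Bx Bx Bx ww Bx Bx Bx, which concatenate to the answer.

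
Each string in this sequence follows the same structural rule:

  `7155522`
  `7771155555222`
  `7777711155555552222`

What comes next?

7777777111155555555522222

Each string has the form 7^{2n-1} 1^{n} 5^{2n+1} 2^{n+1} (n = 1, 2, …).
For the next term, n = 4, so the run lengths are 7, 4, 9, 5.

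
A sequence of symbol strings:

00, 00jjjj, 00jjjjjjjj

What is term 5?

The strings grow by a fixed suffix jjjj each time.
From 00jjjjjjjj, 2 further steps: 00jjjjjjjj → 00jjjjjjjjjjjj → (answer).

00jjjjjjjjjjjjjjjj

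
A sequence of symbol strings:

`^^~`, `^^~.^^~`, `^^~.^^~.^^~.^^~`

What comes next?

s(k+1) = s(k)·.·s(k) — each term doubles the last with '.' between the halves.
One more doubling of ^^~.^^~.^^~.^^~ gives the answer.

^^~.^^~.^^~.^^~.^^~.^^~.^^~.^^~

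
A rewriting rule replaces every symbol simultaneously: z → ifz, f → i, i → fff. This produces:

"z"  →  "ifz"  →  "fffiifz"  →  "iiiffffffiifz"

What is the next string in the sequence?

fffffffffiiiiiiffffffiifz

Applying the rule to each of the 13 symbols of iiiffffffiifz gives the pieces fff fff fff i i i i i i fff fff i ifz, which concatenate to the answer.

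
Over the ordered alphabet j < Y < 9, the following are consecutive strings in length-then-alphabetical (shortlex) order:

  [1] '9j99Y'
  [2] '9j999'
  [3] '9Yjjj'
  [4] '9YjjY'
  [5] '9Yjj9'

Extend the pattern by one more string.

Find the rightmost character of 9Yjj9 below 9, bump it to the next letter, and reset everything to its right to j.

9YjYj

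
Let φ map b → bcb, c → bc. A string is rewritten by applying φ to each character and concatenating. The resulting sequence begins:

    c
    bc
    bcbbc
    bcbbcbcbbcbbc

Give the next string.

bcbbcbcbbcbbcbcbbcbcbbcbbcbcbbcbbc

Replace each of the 13 characters of bcbbcbcbbcbbc in place — bcb bc bcb bcb bc bcb bc bcb bcb bc bcb bcb bc — and concatenate.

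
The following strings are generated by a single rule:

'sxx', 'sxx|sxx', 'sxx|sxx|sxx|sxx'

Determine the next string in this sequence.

Every step duplicates the string with '|' between the halves.
So the next term is two copies of sxx|sxx|sxx|sxx with '|' between the halves.

sxx|sxx|sxx|sxx|sxx|sxx|sxx|sxx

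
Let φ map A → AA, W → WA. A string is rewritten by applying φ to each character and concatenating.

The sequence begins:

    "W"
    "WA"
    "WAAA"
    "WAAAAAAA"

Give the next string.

WAAAAAAAAAAAAAAA

Rewriting each symbol of WAAAAAAA: W→WA, A→AA, A→AA, A→AA, A→AA, A→AA, A→AA, A→AA, which concatenates to WA AA AA AA AA AA AA AA.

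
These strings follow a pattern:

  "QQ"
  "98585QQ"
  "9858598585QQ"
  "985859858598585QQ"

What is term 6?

Every step adds 98585 at the front: s(k+1) = 98585·s(k).
From 985859858598585QQ, 2 further steps: 985859858598585QQ → 98585985859858598585QQ → (answer).

9858598585985859858598585QQ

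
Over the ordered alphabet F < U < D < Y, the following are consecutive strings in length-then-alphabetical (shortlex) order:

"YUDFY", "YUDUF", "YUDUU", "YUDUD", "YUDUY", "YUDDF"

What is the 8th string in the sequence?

YUDDD

Advancing 2 positions from YUDDF through YUDDF → YUDDU reaches term 8.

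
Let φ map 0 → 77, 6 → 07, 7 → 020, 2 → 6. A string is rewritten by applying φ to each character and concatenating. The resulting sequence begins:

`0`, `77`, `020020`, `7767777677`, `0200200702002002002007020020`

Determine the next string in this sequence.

77677776777702077677776777767777677770207767777677

Applying the rule to each of the 28 symbols of 0200200702002002002007020020 gives the pieces 77 6 77 77 6 77 77 020 77 6 77 77 6 77 77 6 77 77 6 77 77 020 77 6 77 77 6 77, which concatenate to the answer.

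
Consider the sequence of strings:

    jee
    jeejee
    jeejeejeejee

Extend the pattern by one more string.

Every step duplicates the string.
One more doubling of jeejeejeejee gives the answer.

jeejeejeejeejeejeejeejee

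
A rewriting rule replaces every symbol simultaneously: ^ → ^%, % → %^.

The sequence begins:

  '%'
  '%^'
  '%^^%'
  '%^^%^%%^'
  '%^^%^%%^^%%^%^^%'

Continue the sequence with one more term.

Replace each of the 16 characters of %^^%^%%^^%%^%^^% in place — %^ ^% ^% %^ ^% %^ %^ ^% ^% %^ %^ ^% %^ ^% ^% %^ — and concatenate.

%^^%^%%^^%%^%^^%^%%^%^^%%^^%^%%^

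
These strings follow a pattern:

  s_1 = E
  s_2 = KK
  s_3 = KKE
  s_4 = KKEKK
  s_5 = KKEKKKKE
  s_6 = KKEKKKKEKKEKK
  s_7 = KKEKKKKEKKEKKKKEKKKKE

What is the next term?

KKEKKKKEKKEKKKKEKKKKEKKEKKKKEKKEKK

This is a Fibonacci-style word recurrence s(k) = s(k−1)·s(k−2): e.g. KK·E = KKE.
The next term joins KKEKKKKEKKEKKKKEKKKKE and KKEKKKKEKKEKK.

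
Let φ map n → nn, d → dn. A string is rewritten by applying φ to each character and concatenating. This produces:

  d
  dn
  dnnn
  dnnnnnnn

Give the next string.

dnnnnnnnnnnnnnnn

Apply φ to dnnnnnnn symbol by symbol: d→dn, n→nn, n→nn, n→nn, n→nn, n→nn, n→nn, n→nn; joined: dn nn nn nn nn nn nn nn.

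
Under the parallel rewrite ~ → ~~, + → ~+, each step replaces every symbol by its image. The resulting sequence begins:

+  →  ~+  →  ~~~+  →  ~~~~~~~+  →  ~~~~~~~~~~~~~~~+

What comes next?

Rewriting the 16 symbols of ~~~~~~~~~~~~~~~+ one by one yields ~~ ~~ ~~ ~~ ~~ ~~ ~~ ~~ ~~ ~~ ~~ ~~ ~~ ~~ ~~ ~+; concatenated:

~~~~~~~~~~~~~~~~~~~~~~~~~~~~~~~+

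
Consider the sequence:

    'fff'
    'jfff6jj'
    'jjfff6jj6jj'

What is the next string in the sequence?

Every step adds j to the front and 6jj to the end of the previous string.
Applying this once more to jjfff6jj6jj:

jjjfff6jj6jj6jj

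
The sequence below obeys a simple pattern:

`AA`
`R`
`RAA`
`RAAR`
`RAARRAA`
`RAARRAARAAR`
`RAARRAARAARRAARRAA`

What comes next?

RAARRAARAARRAARRAARAARRAARAAR

This is a Fibonacci-style word recurrence s(k) = s(k−1)·s(k−2): e.g. R·AA = RAA.
The next term joins RAARRAARAARRAARRAA and RAARRAARAAR.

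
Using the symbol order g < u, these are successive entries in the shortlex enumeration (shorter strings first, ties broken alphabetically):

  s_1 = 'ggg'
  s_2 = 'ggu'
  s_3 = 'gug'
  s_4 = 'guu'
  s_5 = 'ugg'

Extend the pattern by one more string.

ugu

The successor of ugg increments the rightmost position that isn't already u and resets every position after it to g.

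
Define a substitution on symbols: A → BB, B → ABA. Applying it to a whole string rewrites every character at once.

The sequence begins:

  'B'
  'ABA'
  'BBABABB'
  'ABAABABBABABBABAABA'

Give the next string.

BBABABBBBABABBABAABABBABABBABAABABBABABBBBABABB

φ(ABAABABBABABBABAABA) expands symbol-by-symbol to BB ABA BB BB ABA BB ABA ABA BB ABA BB ABA ABA BB ABA BB BB ABA BB; joining the 19 pieces gives the next term.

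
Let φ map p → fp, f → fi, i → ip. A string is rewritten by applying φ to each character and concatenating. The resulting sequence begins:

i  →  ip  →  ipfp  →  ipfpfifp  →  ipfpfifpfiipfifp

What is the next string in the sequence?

ipfpfifpfiipfifpfiipipfpfiipfifp

φ(ipfpfifpfiipfifp) expands symbol-by-symbol to ip fp fi fp fi ip fi fp fi ip ip fp fi ip fi fp; joining the 16 pieces gives the next term.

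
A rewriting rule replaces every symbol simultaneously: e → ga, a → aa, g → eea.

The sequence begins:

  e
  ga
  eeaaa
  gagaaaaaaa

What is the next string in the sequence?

Rewriting each symbol of gagaaaaaaa: g→eea, a→aa, g→eea, a→aa, a→aa, a→aa, a→aa, a→aa, a→aa, a→aa, which concatenates to eea aa eea aa aa aa aa aa aa aa.

eeaaaeeaaaaaaaaaaaaaaa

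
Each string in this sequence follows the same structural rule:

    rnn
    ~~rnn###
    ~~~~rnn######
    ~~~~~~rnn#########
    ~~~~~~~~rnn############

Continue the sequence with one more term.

Every step adds ~~ to the front and ### to the end of the previous string.
Applying this once more to ~~~~~~~~rnn############:

~~~~~~~~~~rnn###############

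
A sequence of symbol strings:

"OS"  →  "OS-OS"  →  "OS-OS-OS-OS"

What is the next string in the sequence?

OS-OS-OS-OS-OS-OS-OS-OS

Every step duplicates the string with '-' between the halves.
So the next term is two copies of OS-OS-OS-OS with '-' between the halves.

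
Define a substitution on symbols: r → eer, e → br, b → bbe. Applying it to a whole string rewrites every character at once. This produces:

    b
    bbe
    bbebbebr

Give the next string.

Apply φ to bbebbebr symbol by symbol: b→bbe, b→bbe, e→br, b→bbe, b→bbe, e→br, b→bbe, r→eer; joined: bbe bbe br bbe bbe br bbe eer.

bbebbebrbbebbebrbbeeer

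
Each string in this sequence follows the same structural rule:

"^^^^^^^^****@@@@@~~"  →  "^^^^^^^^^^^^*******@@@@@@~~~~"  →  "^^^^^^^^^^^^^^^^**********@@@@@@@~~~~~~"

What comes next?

Each string has the form ^^{4n} *^{3n-2} @^{n+3} ~^{2n-2}, where the shown terms are n = 2, 3, 4.
For the next term, n = 5, so the run lengths are 20, 13, 8, 8.

^^^^^^^^^^^^^^^^^^^^*************@@@@@@@@~~~~~~~~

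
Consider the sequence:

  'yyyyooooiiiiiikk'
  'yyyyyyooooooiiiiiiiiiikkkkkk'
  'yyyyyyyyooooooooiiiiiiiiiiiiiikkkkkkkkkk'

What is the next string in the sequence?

Reading off run lengths: y runs 4, 6, 8; o runs 4, 6, 8; i runs 6, 10, 14; k runs 2, 6, 10 — each is linear in n (n = 1, 2, …).
For the next term, n = 4, so the run lengths are 10, 10, 18, 14.

yyyyyyyyyyooooooooooiiiiiiiiiiiiiiiiiikkkkkkkkkkkkkk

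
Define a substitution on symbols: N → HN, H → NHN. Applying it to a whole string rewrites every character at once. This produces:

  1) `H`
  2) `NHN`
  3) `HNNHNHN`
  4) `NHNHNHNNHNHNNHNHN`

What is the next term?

HNNHNHNNHNHNNHNHNHNNHNHNNHNHNHNNHNHNNHNHN

Applying the rule to each of the 17 symbols of NHNHNHNNHNHNNHNHN gives the pieces HN NHN HN NHN HN NHN HN HN NHN HN NHN HN HN NHN HN NHN HN, which concatenate to the answer.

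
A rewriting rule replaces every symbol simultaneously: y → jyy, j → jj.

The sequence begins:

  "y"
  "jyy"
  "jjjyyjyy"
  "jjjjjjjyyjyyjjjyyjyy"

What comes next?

Rewriting the 20 symbols of jjjjjjjyyjyyjjjyyjyy one by one yields jj jj jj jj jj jj jj jyy jyy jj jyy jyy jj jj jj jyy jyy jj jyy jyy; concatenated:

jjjjjjjjjjjjjjjyyjyyjjjyyjyyjjjjjjjyyjyyjjjyyjyy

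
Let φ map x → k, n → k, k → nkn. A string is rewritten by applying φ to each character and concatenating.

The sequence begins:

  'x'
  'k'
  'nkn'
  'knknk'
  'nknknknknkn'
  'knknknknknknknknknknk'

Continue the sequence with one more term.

Rewriting the 21 symbols of knknknknknknknknknknk one by one yields nkn k nkn k nkn k nkn k nkn k nkn k nkn k nkn k nkn k nkn k nkn; concatenated:

nknknknknknknknknknknknknknknknknknknknknkn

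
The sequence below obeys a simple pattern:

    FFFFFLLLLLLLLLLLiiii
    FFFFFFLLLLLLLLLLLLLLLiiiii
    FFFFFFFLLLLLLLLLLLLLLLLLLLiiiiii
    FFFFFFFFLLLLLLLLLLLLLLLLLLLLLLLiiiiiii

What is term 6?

FFFFFFFFFFLLLLLLLLLLLLLLLLLLLLLLLLLLLLLLLiiiiiiiii

Term n consists of n+3 F's, followed by 4n+3 L's, followed by n+2 i's, where the shown terms are n = 2, 3, 4, 5.
Setting n = 7 gives 10, 31, 9 characters in each block.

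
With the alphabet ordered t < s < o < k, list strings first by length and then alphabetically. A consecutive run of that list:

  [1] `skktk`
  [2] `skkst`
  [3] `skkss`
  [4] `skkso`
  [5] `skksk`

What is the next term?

skkot

The successor of skksk increments the rightmost position that isn't already k and resets every position after it to t.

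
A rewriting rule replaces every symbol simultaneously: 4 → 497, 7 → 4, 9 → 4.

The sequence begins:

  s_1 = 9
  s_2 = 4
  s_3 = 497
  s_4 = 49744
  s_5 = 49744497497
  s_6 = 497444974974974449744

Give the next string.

φ(497444974974974449744) expands symbol-by-symbol to 497 4 4 497 497 497 4 4 497 4 4 497 4 4 497 497 497 4 4 497 497; joining the 21 pieces gives the next term.

4974449749749744497444974449749749744497497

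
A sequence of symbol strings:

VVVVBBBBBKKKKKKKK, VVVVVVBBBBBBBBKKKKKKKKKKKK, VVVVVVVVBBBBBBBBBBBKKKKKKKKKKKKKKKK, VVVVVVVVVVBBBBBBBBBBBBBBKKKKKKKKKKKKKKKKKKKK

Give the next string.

VVVVVVVVVVVVBBBBBBBBBBBBBBBBBKKKKKKKKKKKKKKKKKKKKKKKK

Reading off run lengths: V runs 4, 6, 8, 10; B runs 5, 8, 11, 14; K runs 8, 12, 16, 20 — each is linear in n, where the shown terms are n = 2, 3, 4, 5.
Setting n = 6 gives 12, 17, 24 characters in each block.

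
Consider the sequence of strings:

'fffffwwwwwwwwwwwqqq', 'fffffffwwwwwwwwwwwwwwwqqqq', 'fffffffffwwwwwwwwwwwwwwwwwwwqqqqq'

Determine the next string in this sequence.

Reading off run lengths: f runs 5, 7, 9; w runs 11, 15, 19; q runs 3, 4, 5 — each is linear in n, where the shown terms are n = 3, 4, 5.
At n = 6 the blocks have lengths 11, 23, 6.

fffffffffffwwwwwwwwwwwwwwwwwwwwwwwqqqqqq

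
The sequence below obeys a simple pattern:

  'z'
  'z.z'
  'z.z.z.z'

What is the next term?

s(k+1) = s(k)·.·s(k) — each term doubles the last with '.' between the halves.
One more doubling of z.z.z.z gives the answer.

z.z.z.z.z.z.z.z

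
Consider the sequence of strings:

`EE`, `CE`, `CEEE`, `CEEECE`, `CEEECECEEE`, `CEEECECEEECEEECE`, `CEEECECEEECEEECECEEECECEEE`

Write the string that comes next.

CEEECECEEECEEECECEEECECEEECEEECECEEECEEECE

From term 3 onward, concatenate the last term with the second-to-last: CE·EE = CEEE, CEEE·CE = CEEECE, …
The next term joins CEEECECEEECEEECECEEECECEEE and CEEECECEEECEEECE.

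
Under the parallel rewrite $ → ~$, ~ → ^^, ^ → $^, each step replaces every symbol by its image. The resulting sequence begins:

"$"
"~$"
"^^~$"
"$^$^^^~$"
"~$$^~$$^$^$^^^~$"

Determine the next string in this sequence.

Rewriting the 16 symbols of ~$$^~$$^$^$^^^~$ one by one yields ^^ ~$ ~$ $^ ^^ ~$ ~$ $^ ~$ $^ ~$ $^ $^ $^ ^^ ~$; concatenated:

^^~$~$$^^^~$~$$^~$$^~$$^$^$^^^~$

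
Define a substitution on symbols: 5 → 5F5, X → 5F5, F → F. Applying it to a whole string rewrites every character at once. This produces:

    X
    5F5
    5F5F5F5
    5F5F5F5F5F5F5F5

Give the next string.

5F5F5F5F5F5F5F5F5F5F5F5F5F5F5F5

Replace each of the 15 characters of 5F5F5F5F5F5F5F5 in place — 5F5 F 5F5 F 5F5 F 5F5 F 5F5 F 5F5 F 5F5 F 5F5 — and concatenate.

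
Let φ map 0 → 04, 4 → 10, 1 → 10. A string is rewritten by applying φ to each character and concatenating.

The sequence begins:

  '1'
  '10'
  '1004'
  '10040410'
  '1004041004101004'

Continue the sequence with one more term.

Replace each of the 16 characters of 1004041004101004 in place — 10 04 04 10 04 10 10 04 04 10 10 04 10 04 04 10 — and concatenate.

10040410041010040410100410040410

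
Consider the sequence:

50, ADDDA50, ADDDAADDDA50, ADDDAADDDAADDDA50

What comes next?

Every step adds ADDDA at the front: s(k+1) = ADDDA·s(k).
Applying this once more to ADDDAADDDAADDDA50:

ADDDAADDDAADDDAADDDA50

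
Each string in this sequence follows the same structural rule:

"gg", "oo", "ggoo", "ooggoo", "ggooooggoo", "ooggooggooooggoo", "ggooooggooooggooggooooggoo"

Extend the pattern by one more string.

This is a Fibonacci-style word recurrence s(k) = s(k−2)·s(k−1): e.g. gg·oo = ggoo.
So term 8 is ooggooggooooggoo·ggooooggooooggooggooooggoo.

ooggooggooooggooggooooggooooggooggooooggoo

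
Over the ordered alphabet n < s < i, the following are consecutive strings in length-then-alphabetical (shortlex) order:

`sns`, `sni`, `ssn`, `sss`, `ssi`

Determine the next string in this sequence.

sin

Find the rightmost character of ssi below i, bump it to the next letter, and reset everything to its right to n.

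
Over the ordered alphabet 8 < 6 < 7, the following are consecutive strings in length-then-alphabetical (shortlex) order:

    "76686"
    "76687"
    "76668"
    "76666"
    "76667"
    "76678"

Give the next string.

Treat 76678 as a base-3 numeral over the given alphabet and add one, carrying through any trailing 7's.

76676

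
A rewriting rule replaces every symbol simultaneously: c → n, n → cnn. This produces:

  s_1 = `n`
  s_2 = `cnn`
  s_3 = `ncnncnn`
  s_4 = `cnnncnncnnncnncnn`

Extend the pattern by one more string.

Applying the rule to each of the 17 symbols of cnnncnncnnncnncnn gives the pieces n cnn cnn cnn n cnn cnn n cnn cnn cnn n cnn cnn n cnn cnn, which concatenate to the answer.

ncnncnncnnncnncnnncnncnncnnncnncnnncnncnn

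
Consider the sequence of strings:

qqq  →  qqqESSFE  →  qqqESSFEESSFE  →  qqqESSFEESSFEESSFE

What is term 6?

The strings grow by a fixed suffix ESSFE each time.
From qqqESSFEESSFEESSFE, 2 further steps: qqqESSFEESSFEESSFE → qqqESSFEESSFEESSFEESSFE → (answer).

qqqESSFEESSFEESSFEESSFEESSFE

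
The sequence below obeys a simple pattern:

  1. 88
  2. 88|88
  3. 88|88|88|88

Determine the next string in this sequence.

88|88|88|88|88|88|88|88

Each string is two copies of the previous one joined by '|'.
So the next term is two copies of 88|88|88|88 with '|' between the halves.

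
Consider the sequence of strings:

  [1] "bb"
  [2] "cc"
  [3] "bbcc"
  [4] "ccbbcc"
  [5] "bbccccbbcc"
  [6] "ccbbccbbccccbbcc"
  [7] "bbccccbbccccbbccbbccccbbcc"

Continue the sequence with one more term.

ccbbccbbccccbbccbbccccbbccccbbccbbccccbbcc

From term 3 onward, concatenate the second-to-last term with the last: bb·cc = bbcc, cc·bbcc = ccbbcc, …
The next term joins ccbbccbbccccbbcc and bbccccbbccccbbccbbccccbbcc.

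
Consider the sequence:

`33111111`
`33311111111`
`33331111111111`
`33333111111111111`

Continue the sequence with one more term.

33333311111111111111

Reading off run lengths: 3 runs 2, 3, 4, 5; 1 runs 6, 8, 10, 12 — each is linear in n, where the shown terms are n = 2, 3, 4, 5.
Setting n = 6 gives 6, 14 characters in each block.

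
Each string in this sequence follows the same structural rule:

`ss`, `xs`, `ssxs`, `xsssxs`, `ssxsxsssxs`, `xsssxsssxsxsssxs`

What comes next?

This is a Fibonacci-style word recurrence s(k) = s(k−2)·s(k−1): e.g. ss·xs = ssxs.
So term 7 is ssxsxsssxs·xsssxsssxsxsssxs.

ssxsxsssxsxsssxsssxsxsssxs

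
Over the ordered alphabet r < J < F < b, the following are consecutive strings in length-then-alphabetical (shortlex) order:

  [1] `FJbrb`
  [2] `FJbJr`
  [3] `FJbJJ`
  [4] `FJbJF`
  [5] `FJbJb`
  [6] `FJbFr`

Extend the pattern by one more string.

Find the rightmost character of FJbFr below b, bump it to the next letter, and reset everything to its right to r.

FJbFJ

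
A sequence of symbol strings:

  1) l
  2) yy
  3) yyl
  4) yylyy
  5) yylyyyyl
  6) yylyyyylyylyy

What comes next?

This is a Fibonacci-style word recurrence s(k) = s(k−1)·s(k−2): e.g. yy·l = yyl.
Continuing: yylyyyylyylyy · yylyyyyl gives term 7.

yylyyyylyylyyyylyyyyl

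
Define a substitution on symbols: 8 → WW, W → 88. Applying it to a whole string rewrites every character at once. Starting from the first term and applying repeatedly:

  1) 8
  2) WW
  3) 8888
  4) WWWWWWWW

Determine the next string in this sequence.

Expanding WWWWWWWW: W→88, W→88, W→88, W→88, W→88, W→88, W→88, W→88. Concatenated: 88 88 88 88 88 88 88 88.

8888888888888888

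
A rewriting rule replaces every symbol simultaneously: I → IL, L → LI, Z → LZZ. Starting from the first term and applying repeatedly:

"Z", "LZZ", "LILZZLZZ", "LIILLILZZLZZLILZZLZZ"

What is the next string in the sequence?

φ(LIILLILZZLZZLILZZLZZ) expands symbol-by-symbol to LI IL IL LI LI IL LI LZZ LZZ LI LZZ LZZ LI IL LI LZZ LZZ LI LZZ LZZ; joining the 20 pieces gives the next term.

LIILILLILIILLILZZLZZLILZZLZZLIILLILZZLZZLILZZLZZ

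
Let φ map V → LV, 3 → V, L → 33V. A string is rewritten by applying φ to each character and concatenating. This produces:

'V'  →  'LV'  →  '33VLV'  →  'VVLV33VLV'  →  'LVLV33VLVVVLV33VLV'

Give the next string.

Rewriting the 18 symbols of LVLV33VLVVVLV33VLV one by one yields 33V LV 33V LV V V LV 33V LV LV LV 33V LV V V LV 33V LV; concatenated:

33VLV33VLVVVLV33VLVLVLV33VLVVVLV33VLV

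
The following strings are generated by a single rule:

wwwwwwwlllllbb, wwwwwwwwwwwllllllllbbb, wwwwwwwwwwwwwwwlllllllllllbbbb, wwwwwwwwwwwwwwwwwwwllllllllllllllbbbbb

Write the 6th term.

Each string has the form w^{4n-1} l^{3n-1} b^{n}, where the shown terms are n = 2, 3, 4, 5.
Setting n = 7 gives 27, 20, 7 characters in each block.

wwwwwwwwwwwwwwwwwwwwwwwwwwwllllllllllllllllllllbbbbbbb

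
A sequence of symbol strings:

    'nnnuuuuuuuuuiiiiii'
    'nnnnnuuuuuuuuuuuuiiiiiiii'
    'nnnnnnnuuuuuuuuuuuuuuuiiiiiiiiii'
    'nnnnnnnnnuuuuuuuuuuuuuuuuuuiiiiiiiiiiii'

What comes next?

nnnnnnnnnnnuuuuuuuuuuuuuuuuuuuuuiiiiiiiiiiiiii

Each string has the form n^{2n-1} u^{3n+3} i^{2n+2}, where the shown terms are n = 2, 3, 4, 5.
For the next term, n = 6, so the run lengths are 11, 21, 14.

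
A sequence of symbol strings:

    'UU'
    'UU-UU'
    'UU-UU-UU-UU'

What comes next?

Each string is two copies of the previous one joined by '-'.
Doubling UU-UU-UU-UU with '-' between the halves:

UU-UU-UU-UU-UU-UU-UU-UU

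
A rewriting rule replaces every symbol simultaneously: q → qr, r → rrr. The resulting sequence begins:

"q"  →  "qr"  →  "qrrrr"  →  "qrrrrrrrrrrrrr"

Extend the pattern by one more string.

Rewriting the 14 symbols of qrrrrrrrrrrrrr one by one yields qr rrr rrr rrr rrr rrr rrr rrr rrr rrr rrr rrr rrr rrr; concatenated:

qrrrrrrrrrrrrrrrrrrrrrrrrrrrrrrrrrrrrrrrr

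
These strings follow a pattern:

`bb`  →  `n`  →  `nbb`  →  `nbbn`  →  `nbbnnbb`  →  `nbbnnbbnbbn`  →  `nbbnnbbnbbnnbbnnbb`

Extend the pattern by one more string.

This is a Fibonacci-style word recurrence s(k) = s(k−1)·s(k−2): e.g. n·bb = nbb.
So term 8 is nbbnnbbnbbnnbbnnbb·nbbnnbbnbbn.

nbbnnbbnbbnnbbnnbbnbbnnbbnbbn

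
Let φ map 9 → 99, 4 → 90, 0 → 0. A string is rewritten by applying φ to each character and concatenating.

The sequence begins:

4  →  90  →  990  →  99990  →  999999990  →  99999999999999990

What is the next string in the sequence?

999999999999999999999999999999990

φ(99999999999999990) expands symbol-by-symbol to 99 99 99 99 99 99 99 99 99 99 99 99 99 99 99 99 0; joining the 17 pieces gives the next term.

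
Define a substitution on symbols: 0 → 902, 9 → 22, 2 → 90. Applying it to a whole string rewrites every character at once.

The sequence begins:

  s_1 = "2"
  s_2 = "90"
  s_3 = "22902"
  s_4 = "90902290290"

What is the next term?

Rewriting each symbol of 90902290290: 9→22, 0→902, 9→22, 0→902, 2→90, 2→90, 9→22, 0→902, 2→90, 9→22, 0→902, which concatenates to 22 902 22 902 90 90 22 902 90 22 902.

22902229029090229029022902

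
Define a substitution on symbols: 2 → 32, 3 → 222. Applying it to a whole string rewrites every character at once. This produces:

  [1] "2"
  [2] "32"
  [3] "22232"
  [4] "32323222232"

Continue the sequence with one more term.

Expanding 32323222232: 3→222, 2→32, 3→222, 2→32, 3→222, 2→32, 2→32, 2→32, 2→32, 3→222, 2→32. Concatenated: 222 32 222 32 222 32 32 32 32 222 32.

22232222322223232323222232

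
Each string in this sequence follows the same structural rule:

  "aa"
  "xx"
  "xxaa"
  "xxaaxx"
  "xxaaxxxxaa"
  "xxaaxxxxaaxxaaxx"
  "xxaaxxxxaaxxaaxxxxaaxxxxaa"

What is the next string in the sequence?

This is a Fibonacci-style word recurrence s(k) = s(k−1)·s(k−2): e.g. xx·aa = xxaa.
The next term joins xxaaxxxxaaxxaaxxxxaaxxxxaa and xxaaxxxxaaxxaaxx.

xxaaxxxxaaxxaaxxxxaaxxxxaaxxaaxxxxaaxxaaxx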